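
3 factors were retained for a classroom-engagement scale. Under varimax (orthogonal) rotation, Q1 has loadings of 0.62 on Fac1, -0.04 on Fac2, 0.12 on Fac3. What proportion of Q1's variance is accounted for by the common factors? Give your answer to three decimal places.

0.400

h² = 0.62² + (-0.04)² + 0.12² = 0.3844 + 0.0016 + 0.0144 = 0.4004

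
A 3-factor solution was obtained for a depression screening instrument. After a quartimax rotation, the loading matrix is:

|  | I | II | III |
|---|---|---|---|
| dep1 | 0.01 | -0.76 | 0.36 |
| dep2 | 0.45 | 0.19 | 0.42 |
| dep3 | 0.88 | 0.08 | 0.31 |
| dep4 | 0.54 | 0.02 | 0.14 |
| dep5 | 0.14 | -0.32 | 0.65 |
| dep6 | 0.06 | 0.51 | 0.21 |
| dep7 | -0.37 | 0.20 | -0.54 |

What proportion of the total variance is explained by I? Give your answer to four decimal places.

SS loadings for I = 0.01² + 0.45² + 0.88² + 0.54² + 0.14² + 0.06² + (-0.37)² = 1.4287
Proportion of variance = 1.4287 / 7 = 0.2041.

0.2041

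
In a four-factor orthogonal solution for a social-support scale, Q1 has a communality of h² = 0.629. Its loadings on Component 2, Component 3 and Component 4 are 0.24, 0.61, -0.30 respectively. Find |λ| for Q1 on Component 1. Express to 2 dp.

0.33

Under orthogonal rotation h² = Σλ², so λ_Component 1² = h² − (0.5197) = 0.629 − 0.5197 = 0.1093.
|λ| = √0.1093 = 0.3306.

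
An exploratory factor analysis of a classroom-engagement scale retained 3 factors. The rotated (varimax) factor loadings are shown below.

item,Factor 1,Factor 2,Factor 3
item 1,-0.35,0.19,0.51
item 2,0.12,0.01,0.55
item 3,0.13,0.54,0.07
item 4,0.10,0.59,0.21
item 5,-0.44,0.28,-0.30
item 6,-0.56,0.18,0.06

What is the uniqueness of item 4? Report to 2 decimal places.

h² = 0.10² + 0.59² + 0.21² = 0.0100 + 0.3481 + 0.0441 = 0.4022
Uniqueness u² = 1 − h² = 1 − 0.4022 = 0.5978

0.60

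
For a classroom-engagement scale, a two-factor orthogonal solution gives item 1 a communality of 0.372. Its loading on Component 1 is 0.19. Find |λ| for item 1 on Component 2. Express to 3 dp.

Under orthogonal rotation h² = Σλ², so λ_Component 2² = h² − (0.0361) = 0.372 − 0.0361 = 0.3359.
|λ| = √0.3359 = 0.5796.

0.580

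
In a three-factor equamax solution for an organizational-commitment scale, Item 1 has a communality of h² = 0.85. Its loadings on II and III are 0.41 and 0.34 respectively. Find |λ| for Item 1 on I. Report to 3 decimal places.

0.753

Under orthogonal rotation h² = Σλ², so λ_I² = h² − (0.2837) = 0.85 − 0.2837 = 0.5663.
|λ| = √0.5663 = 0.7525.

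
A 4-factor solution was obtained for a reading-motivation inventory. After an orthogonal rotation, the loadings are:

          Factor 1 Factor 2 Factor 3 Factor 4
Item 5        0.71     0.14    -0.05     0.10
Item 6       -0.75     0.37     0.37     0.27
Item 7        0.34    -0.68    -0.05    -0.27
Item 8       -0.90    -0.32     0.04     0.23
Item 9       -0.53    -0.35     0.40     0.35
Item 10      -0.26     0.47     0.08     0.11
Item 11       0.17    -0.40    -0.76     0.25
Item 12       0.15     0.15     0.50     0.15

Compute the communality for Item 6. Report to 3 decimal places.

h² = (-0.75)² + 0.37² + 0.37² + 0.27² = 0.5625 + 0.1369 + 0.1369 + 0.0729 = 0.9092

0.909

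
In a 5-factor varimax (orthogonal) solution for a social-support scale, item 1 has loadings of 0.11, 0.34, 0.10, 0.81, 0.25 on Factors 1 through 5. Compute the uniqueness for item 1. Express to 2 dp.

0.14

h² = 0.11² + 0.34² + 0.10² + 0.81² + 0.25² = 0.0121 + 0.1156 + 0.0100 + 0.6561 + 0.0625 = 0.8563
Uniqueness u² = 1 − h² = 1 − 0.8563 = 0.1437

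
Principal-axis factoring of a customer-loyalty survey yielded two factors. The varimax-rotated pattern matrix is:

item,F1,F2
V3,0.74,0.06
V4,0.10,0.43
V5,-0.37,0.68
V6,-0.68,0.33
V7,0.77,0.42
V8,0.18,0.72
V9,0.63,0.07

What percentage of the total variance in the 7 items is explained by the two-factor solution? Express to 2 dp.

SS loadings by factor: 2.1791, 1.4595; total = 3.6386.
Total variance with 7 standardized items is 7, so the solution explains 3.6386/7 = 0.5198 = 51.98%.

51.98%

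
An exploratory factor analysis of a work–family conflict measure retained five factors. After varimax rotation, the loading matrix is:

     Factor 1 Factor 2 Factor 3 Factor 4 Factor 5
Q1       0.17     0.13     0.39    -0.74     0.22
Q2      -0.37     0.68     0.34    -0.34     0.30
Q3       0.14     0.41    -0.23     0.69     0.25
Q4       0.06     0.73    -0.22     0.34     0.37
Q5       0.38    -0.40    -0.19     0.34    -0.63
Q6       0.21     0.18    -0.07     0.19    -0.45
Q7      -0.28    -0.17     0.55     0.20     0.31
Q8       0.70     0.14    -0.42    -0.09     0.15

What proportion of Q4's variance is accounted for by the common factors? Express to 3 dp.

0.837

h² = 0.06² + 0.73² + (-0.22)² + 0.34² + 0.37² = 0.0036 + 0.5329 + 0.0484 + 0.1156 + 0.1369 = 0.8374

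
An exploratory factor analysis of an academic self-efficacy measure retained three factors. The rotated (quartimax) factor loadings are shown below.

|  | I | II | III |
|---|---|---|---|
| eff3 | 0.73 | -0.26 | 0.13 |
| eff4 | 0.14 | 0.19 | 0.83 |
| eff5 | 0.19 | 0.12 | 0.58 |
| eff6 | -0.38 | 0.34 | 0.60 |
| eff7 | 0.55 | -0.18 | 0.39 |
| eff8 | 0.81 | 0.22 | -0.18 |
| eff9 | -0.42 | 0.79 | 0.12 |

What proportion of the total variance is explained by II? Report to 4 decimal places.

SS loadings for II = (-0.26)² + 0.19² + 0.12² + 0.34² + (-0.18)² + 0.22² + 0.79² = 0.9386
Proportion of variance = 0.9386 / 7 = 0.1341.

0.1341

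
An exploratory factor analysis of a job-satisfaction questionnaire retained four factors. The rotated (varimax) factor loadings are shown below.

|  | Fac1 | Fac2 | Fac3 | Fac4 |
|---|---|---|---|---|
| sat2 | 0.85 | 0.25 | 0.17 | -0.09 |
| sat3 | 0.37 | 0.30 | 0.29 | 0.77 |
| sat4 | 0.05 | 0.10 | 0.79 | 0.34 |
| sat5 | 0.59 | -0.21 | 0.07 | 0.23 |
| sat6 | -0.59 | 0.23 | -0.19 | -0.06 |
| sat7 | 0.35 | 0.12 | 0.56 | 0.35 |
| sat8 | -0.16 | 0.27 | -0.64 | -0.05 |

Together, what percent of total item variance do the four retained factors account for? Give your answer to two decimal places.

Communalities: 0.8220, 0.9039, 0.7522, 0.4500, 0.4407, 0.5730, 0.5106; Σh² = 4.4524.
Total variance with 7 standardized items is 7, so the solution explains 4.4524/7 = 0.6361 = 63.61%.

63.61%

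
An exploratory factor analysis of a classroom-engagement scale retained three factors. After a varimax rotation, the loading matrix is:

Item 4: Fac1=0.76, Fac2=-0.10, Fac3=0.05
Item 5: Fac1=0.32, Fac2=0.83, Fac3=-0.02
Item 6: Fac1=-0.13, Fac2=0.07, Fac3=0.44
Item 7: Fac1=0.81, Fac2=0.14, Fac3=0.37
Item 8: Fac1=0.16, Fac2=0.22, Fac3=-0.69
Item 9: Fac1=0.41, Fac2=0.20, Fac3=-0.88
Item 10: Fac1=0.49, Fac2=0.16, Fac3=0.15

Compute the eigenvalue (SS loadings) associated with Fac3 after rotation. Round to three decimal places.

SS loadings for Fac3 = 0.05² + (-0.02)² + 0.44² + 0.37² + (-0.69)² + (-0.88)² + 0.15² = 0.0025 + 0.0004 + 0.1936 + 0.1369 + 0.4761 + 0.7744 + 0.0225 = 1.6064

1.606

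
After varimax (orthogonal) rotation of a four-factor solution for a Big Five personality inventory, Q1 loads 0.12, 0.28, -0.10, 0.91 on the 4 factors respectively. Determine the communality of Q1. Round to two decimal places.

0.93

h² = 0.12² + 0.28² + (-0.10)² + 0.91² = 0.0144 + 0.0784 + 0.0100 + 0.8281 = 0.9309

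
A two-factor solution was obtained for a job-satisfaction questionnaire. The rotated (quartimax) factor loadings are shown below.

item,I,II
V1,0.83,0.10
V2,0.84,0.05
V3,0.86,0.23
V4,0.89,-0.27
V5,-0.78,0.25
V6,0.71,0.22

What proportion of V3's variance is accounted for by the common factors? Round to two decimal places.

h² = 0.86² + 0.23² = 0.7396 + 0.0529 = 0.7925

0.79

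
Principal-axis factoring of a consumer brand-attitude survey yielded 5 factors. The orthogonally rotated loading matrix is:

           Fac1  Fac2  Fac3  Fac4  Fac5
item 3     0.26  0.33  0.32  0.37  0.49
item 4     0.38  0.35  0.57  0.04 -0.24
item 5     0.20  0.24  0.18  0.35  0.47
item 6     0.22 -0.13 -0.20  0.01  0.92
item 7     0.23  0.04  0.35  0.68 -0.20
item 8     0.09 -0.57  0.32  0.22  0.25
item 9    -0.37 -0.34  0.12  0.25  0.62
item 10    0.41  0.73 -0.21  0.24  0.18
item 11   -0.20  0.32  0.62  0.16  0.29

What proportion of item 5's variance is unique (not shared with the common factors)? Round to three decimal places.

0.527

h² = 0.20² + 0.24² + 0.18² + 0.35² + 0.47² = 0.0400 + 0.0576 + 0.0324 + 0.1225 + 0.2209 = 0.4734
Uniqueness u² = 1 − h² = 1 − 0.4734 = 0.5266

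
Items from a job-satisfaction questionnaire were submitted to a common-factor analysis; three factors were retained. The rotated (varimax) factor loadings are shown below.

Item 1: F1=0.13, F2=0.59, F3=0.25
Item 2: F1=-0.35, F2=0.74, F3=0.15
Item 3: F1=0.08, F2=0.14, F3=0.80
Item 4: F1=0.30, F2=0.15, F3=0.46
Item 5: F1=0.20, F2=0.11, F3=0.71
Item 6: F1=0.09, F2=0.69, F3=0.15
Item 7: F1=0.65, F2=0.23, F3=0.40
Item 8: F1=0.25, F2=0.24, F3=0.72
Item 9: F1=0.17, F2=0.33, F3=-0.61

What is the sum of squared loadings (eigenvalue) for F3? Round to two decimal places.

SS loadings for F3 = 0.25² + 0.15² + 0.80² + 0.46² + 0.71² + 0.15² + 0.40² + 0.72² + (-0.61)² = 0.0625 + 0.0225 + 0.6400 + 0.2116 + 0.5041 + 0.0225 + 0.1600 + 0.5184 + 0.3721 = 2.5137

2.51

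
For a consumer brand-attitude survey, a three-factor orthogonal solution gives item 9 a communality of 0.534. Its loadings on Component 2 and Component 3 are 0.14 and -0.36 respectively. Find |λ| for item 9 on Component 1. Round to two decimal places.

Under orthogonal rotation h² = Σλ², so λ_Component 1² = h² − (0.1492) = 0.534 − 0.1492 = 0.3848.
|λ| = √0.3848 = 0.6203.

0.62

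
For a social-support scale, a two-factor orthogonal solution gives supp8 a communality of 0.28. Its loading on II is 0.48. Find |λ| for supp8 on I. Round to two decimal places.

0.22

Under orthogonal rotation h² = Σλ², so λ_I² = h² − (0.2304) = 0.28 − 0.2304 = 0.0496.
|λ| = √0.0496 = 0.2227.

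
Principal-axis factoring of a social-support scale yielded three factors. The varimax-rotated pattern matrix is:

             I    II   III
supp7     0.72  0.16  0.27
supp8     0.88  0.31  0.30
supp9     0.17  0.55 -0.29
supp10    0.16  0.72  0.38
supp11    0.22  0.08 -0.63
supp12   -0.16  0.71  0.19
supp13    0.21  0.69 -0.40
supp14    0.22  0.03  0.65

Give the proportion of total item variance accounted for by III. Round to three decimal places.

0.176

SS loadings for III = 0.27² + 0.30² + (-0.29)² + 0.38² + (-0.63)² + 0.19² + (-0.40)² + 0.65² = 1.4069
Proportion of variance = 1.4069 / 8 = 0.1759.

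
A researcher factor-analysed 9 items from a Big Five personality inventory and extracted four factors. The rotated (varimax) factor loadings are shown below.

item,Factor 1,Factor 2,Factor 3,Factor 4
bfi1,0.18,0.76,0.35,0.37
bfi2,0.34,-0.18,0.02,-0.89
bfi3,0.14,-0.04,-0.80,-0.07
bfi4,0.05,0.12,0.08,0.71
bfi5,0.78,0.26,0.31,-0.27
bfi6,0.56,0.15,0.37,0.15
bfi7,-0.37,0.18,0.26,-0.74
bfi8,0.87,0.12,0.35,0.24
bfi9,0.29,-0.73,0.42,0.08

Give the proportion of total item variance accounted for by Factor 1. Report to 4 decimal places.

SS loadings for Factor 1 = 0.18² + 0.34² + 0.14² + 0.05² + 0.78² + 0.56² + (-0.37)² + 0.87² + 0.29² = 2.0700
Proportion of variance = 2.0700 / 9 = 0.2300.

0.2300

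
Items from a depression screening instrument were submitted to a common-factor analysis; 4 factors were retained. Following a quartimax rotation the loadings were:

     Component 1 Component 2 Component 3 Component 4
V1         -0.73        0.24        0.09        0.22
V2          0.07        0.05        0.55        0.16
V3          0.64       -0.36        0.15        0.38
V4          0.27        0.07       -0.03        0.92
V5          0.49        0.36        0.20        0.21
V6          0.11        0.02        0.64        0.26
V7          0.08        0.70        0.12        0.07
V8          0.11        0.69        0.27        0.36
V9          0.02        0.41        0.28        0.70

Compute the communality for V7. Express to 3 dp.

0.516

h² = 0.08² + 0.70² + 0.12² + 0.07² = 0.0064 + 0.4900 + 0.0144 + 0.0049 = 0.5157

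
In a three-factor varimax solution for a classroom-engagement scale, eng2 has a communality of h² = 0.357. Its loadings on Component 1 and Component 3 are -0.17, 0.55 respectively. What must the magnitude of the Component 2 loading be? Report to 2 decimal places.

Under orthogonal rotation h² = Σλ², so λ_Component 2² = h² − (0.3314) = 0.357 − 0.3314 = 0.0256.
|λ| = √0.0256 = 0.1600.

0.16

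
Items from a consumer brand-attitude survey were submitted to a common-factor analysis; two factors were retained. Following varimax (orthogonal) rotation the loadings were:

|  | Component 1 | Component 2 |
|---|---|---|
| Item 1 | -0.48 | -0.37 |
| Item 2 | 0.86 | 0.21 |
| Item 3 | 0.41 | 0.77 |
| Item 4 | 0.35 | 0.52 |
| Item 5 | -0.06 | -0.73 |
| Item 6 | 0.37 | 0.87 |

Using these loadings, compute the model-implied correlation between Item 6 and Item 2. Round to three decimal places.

r̂ = Σ λ_i·λ_j across factors = (0.37)(0.86) + (0.87)(0.21)
  = +0.3182 +0.1827 = 0.5009

0.501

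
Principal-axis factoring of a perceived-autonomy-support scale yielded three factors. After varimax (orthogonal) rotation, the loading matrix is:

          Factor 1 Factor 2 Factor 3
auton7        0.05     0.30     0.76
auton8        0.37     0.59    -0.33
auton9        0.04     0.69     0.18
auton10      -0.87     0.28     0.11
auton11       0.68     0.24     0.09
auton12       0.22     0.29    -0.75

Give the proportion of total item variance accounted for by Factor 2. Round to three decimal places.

0.189

SS loadings for Factor 2 = 0.30² + 0.59² + 0.69² + 0.28² + 0.24² + 0.29² = 1.1343
Proportion of variance = 1.1343 / 6 = 0.1890.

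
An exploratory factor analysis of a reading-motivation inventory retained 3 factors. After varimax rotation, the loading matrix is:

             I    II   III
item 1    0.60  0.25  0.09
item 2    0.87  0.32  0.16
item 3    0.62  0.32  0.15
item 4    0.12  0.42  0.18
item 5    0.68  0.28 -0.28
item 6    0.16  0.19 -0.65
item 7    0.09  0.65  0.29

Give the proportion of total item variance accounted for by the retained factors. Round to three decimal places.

0.524

Communalities: 0.4306, 0.8849, 0.5093, 0.2232, 0.6192, 0.4842, 0.5147; Σh² = 3.6661.
Total variance with 7 standardized items is 7, so the solution explains 3.6661/7 = 0.5237.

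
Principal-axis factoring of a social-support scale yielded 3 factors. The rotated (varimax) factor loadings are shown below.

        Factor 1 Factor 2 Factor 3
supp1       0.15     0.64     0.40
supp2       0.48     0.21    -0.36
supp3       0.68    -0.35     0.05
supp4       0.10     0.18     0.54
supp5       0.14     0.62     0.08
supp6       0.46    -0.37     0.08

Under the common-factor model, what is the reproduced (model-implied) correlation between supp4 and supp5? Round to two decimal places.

0.17

r̂ = Σ λ_i·λ_j across factors = (0.10)(0.14) + (0.18)(0.62) + (0.54)(0.08)
  = +0.0140 +0.1116 +0.0432 = 0.1688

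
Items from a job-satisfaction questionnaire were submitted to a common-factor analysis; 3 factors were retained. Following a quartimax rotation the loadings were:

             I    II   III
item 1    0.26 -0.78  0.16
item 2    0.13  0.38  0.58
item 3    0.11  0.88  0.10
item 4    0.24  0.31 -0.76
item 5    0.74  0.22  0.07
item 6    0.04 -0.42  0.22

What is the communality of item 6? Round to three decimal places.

h² = 0.04² + (-0.42)² + 0.22² = 0.0016 + 0.1764 + 0.0484 = 0.2264

0.226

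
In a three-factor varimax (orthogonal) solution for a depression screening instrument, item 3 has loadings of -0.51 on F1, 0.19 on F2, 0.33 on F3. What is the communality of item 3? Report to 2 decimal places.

0.41

h² = (-0.51)² + 0.19² + 0.33² = 0.2601 + 0.0361 + 0.1089 = 0.4051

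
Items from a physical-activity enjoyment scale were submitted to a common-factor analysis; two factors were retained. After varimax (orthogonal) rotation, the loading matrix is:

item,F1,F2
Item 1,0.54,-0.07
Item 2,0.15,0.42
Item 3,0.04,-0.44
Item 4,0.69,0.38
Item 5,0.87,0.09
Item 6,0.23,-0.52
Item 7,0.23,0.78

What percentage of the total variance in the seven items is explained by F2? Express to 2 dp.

20.09%

SS loadings for F2 = (-0.07)² + 0.42² + (-0.44)² + 0.38² + 0.09² + (-0.52)² + 0.78² = 1.4062
With 7 standardized items, total variance = 7. Proportion = 1.4062/7 = 0.2009 → 20.09%.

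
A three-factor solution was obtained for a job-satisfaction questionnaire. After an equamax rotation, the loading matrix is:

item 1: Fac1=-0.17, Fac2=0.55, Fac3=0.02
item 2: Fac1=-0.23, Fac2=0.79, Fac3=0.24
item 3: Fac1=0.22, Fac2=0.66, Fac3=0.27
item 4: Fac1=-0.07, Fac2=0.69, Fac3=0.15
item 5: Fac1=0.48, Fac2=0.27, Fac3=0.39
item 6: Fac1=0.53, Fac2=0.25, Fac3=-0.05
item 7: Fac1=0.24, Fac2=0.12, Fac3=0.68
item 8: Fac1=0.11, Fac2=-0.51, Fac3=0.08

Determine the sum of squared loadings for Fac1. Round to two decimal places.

0.72

SS loadings for Fac1 = (-0.17)² + (-0.23)² + 0.22² + (-0.07)² + 0.48² + 0.53² + 0.24² + 0.11² = 0.0289 + 0.0529 + 0.0484 + 0.0049 + 0.2304 + 0.2809 + 0.0576 + 0.0121 = 0.7161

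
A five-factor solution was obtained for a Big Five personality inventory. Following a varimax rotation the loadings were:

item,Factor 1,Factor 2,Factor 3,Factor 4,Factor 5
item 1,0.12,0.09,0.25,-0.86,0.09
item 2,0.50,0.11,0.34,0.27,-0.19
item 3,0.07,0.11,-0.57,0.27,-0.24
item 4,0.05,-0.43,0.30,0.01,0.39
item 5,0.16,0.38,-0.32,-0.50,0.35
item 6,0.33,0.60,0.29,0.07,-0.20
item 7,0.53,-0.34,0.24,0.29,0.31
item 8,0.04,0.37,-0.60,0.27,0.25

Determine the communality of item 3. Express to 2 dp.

0.47

h² = 0.07² + 0.11² + (-0.57)² + 0.27² + (-0.24)² = 0.0049 + 0.0121 + 0.3249 + 0.0729 + 0.0576 = 0.4724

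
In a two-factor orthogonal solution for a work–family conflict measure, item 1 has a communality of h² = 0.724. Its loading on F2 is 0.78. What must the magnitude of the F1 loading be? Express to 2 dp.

0.34

Under orthogonal rotation h² = Σλ², so λ_F1² = h² − (0.6084) = 0.724 − 0.6084 = 0.1156.
|λ| = √0.1156 = 0.3400.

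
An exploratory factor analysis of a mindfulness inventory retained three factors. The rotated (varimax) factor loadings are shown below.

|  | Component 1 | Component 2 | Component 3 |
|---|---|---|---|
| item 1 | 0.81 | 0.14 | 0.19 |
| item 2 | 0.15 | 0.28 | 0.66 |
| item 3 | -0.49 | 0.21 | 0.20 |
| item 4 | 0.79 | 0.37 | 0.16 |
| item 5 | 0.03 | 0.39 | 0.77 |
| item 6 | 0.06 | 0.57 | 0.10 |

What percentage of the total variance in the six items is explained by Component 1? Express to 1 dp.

25.8%

SS loadings for Component 1 = 0.81² + 0.15² + (-0.49)² + 0.79² + 0.03² + 0.06² = 1.5473
With 6 standardized items, total variance = 6. Proportion = 1.5473/6 = 0.2579 → 25.79%.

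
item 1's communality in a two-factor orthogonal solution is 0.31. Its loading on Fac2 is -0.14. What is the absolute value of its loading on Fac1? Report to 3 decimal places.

0.539

Under orthogonal rotation h² = Σλ², so λ_Fac1² = h² − (0.0196) = 0.31 − 0.0196 = 0.2904.
|λ| = √0.2904 = 0.5389.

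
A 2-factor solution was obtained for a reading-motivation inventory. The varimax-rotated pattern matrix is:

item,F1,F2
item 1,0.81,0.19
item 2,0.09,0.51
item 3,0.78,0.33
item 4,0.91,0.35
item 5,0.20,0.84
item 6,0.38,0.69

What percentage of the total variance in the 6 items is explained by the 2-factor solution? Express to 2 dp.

66.57%

SS loadings by factor: 2.2851, 1.7093; total = 3.9944.
Total variance with 6 standardized items is 6, so the solution explains 3.9944/6 = 0.6657 = 66.57%.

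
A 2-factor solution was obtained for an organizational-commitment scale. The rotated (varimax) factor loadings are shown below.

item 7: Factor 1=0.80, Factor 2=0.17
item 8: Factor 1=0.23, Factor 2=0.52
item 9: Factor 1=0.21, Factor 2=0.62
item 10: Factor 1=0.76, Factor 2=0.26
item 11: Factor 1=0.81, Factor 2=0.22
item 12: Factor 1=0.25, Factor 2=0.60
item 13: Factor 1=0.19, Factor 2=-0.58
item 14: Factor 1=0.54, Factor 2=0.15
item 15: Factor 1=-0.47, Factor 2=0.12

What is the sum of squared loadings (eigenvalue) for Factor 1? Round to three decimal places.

2.582

SS loadings for Factor 1 = 0.80² + 0.23² + 0.21² + 0.76² + 0.81² + 0.25² + 0.19² + 0.54² + (-0.47)² = 0.6400 + 0.0529 + 0.0441 + 0.5776 + 0.6561 + 0.0625 + 0.0361 + 0.2916 + 0.2209 = 2.5818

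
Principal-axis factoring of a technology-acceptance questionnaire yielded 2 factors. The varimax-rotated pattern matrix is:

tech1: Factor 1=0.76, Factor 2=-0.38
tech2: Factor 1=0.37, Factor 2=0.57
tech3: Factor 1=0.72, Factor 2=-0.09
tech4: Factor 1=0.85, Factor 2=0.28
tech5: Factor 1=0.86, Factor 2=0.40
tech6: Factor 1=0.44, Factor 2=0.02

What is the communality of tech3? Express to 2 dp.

h² = 0.72² + (-0.09)² = 0.5184 + 0.0081 = 0.5265

0.53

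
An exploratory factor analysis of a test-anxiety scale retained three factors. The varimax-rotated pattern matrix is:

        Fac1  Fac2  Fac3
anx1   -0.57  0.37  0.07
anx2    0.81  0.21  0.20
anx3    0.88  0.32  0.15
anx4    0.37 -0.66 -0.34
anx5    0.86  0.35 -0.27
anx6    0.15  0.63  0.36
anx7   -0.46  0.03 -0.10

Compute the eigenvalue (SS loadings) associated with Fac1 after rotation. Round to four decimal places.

2.8660

SS loadings for Fac1 = (-0.57)² + 0.81² + 0.88² + 0.37² + 0.86² + 0.15² + (-0.46)² = 0.3249 + 0.6561 + 0.7744 + 0.1369 + 0.7396 + 0.0225 + 0.2116 = 2.8660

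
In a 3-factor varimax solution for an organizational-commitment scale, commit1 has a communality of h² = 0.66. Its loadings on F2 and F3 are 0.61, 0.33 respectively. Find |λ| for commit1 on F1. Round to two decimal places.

0.42

Under orthogonal rotation h² = Σλ², so λ_F1² = h² − (0.4810) = 0.66 − 0.4810 = 0.1790.
|λ| = √0.1790 = 0.4231.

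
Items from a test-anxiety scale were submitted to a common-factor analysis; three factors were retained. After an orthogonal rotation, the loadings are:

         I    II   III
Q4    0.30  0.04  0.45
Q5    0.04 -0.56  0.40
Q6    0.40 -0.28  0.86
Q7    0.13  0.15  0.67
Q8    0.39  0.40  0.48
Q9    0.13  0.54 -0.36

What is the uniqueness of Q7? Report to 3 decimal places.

h² = 0.13² + 0.15² + 0.67² = 0.0169 + 0.0225 + 0.4489 = 0.4883
Uniqueness u² = 1 − h² = 1 − 0.4883 = 0.5117

0.512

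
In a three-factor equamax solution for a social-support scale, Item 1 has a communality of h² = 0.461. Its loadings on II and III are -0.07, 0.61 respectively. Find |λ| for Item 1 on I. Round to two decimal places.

0.29

Under orthogonal rotation h² = Σλ², so λ_I² = h² − (0.3770) = 0.461 − 0.3770 = 0.0840.
|λ| = √0.0840 = 0.2898.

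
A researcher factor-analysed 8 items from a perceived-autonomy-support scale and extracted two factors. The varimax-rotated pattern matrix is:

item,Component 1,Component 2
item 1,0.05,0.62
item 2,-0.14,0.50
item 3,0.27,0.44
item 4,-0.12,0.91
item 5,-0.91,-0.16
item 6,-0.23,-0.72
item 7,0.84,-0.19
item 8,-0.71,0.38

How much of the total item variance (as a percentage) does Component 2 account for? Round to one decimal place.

SS loadings for Component 2 = 0.62² + 0.50² + 0.44² + 0.91² + (-0.16)² + (-0.72)² + (-0.19)² + 0.38² = 2.3806
With 8 standardized items, total variance = 8. Proportion = 2.3806/8 = 0.2976 → 29.76%.

29.8%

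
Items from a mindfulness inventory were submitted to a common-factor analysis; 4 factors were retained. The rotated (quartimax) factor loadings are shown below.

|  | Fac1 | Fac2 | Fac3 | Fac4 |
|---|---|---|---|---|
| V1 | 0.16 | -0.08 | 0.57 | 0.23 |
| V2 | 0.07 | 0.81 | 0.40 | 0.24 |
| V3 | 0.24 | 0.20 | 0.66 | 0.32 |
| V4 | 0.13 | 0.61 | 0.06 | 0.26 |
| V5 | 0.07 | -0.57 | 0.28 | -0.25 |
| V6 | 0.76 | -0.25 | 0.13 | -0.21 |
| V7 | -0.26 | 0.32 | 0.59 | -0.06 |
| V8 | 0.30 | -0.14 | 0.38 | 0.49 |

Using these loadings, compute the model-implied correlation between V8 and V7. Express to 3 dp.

0.072

r̂ = Σ λ_i·λ_j across factors = (0.30)(-0.26) + (-0.14)(0.32) + (0.38)(0.59) + (0.49)(-0.06)
  = -0.0780 -0.0448 +0.2242 -0.0294 = 0.0720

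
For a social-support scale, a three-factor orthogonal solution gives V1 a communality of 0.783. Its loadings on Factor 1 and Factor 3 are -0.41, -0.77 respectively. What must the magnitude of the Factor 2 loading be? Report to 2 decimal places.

Under orthogonal rotation h² = Σλ², so λ_Factor 2² = h² − (0.7610) = 0.783 − 0.7610 = 0.0220.
|λ| = √0.0220 = 0.1483.

0.15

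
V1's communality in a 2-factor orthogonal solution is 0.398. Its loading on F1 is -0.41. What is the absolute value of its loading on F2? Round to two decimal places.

Under orthogonal rotation h² = Σλ², so λ_F2² = h² − (0.1681) = 0.398 − 0.1681 = 0.2299.
|λ| = √0.2299 = 0.4795.

0.48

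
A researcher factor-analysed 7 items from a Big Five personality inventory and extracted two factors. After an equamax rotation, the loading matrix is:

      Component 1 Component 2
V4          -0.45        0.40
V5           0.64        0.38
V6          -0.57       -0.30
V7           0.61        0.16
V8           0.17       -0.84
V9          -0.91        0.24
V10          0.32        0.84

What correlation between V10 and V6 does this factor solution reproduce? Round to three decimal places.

-0.434

r̂ = Σ λ_i·λ_j across factors = (0.32)(-0.57) + (0.84)(-0.30)
  = -0.1824 -0.2520 = -0.4344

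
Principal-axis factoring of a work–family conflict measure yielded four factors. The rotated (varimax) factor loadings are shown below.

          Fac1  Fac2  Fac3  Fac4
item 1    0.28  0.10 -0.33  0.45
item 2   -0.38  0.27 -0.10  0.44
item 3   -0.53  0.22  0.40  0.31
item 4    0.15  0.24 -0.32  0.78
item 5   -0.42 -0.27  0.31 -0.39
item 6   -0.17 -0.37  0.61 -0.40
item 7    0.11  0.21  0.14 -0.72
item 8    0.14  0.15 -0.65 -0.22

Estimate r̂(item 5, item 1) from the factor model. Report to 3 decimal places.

-0.422

r̂ = Σ λ_i·λ_j across factors = (-0.42)(0.28) + (-0.27)(0.10) + (0.31)(-0.33) + (-0.39)(0.45)
  = -0.1176 -0.0270 -0.1023 -0.1755 = -0.4224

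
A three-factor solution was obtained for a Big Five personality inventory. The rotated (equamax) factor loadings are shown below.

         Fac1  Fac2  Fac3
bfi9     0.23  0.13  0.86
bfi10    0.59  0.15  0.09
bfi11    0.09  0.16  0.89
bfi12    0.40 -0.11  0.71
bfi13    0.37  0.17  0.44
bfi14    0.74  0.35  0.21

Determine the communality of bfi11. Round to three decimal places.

0.826

h² = 0.09² + 0.16² + 0.89² = 0.0081 + 0.0256 + 0.7921 = 0.8258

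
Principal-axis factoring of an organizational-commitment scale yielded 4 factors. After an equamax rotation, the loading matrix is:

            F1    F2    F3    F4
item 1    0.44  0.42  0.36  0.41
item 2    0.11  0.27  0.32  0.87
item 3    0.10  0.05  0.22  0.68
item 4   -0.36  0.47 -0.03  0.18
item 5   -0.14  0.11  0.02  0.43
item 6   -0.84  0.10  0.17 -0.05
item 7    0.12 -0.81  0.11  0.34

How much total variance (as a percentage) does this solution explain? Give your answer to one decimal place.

Communalities: 0.6677, 0.9443, 0.5233, 0.3838, 0.2170, 0.7470, 0.7982; Σh² = 4.2813.
Total variance with 7 standardized items is 7, so the solution explains 4.2813/7 = 0.6116 = 61.16%.

61.2%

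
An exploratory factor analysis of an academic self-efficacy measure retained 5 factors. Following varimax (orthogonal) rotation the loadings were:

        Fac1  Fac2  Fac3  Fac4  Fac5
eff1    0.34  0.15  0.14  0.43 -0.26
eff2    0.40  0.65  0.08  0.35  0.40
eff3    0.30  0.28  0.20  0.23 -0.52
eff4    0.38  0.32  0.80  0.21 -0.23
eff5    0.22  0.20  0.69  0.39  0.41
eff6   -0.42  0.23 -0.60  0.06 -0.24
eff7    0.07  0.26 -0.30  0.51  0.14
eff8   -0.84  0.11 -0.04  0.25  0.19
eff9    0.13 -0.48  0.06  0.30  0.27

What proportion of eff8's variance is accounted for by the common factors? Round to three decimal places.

0.818

h² = (-0.84)² + 0.11² + (-0.04)² + 0.25² + 0.19² = 0.7056 + 0.0121 + 0.0016 + 0.0625 + 0.0361 = 0.8179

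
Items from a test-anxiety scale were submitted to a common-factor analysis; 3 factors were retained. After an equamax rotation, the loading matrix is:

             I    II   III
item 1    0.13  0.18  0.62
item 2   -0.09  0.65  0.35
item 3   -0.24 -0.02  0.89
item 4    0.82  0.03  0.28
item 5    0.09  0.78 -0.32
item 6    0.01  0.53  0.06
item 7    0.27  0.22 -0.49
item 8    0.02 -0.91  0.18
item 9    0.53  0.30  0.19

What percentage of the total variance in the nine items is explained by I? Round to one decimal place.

12.4%

SS loadings for I = 0.13² + (-0.09)² + (-0.24)² + 0.82² + 0.09² + 0.01² + 0.27² + 0.02² + 0.53² = 1.1174
With 9 standardized items, total variance = 9. Proportion = 1.1174/9 = 0.1242 → 12.42%.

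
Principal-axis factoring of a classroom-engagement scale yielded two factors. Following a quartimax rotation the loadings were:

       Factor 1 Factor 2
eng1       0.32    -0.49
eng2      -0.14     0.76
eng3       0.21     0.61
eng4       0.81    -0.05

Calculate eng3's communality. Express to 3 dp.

h² = 0.21² + 0.61² = 0.0441 + 0.3721 = 0.4162

0.416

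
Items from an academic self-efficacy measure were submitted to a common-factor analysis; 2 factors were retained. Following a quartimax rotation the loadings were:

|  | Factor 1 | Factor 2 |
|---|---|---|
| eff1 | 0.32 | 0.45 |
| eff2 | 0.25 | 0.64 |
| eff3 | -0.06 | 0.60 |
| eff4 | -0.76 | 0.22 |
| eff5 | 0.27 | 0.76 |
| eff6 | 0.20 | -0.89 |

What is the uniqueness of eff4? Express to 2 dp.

h² = (-0.76)² + 0.22² = 0.5776 + 0.0484 = 0.6260
Uniqueness u² = 1 − h² = 1 − 0.6260 = 0.3740

0.37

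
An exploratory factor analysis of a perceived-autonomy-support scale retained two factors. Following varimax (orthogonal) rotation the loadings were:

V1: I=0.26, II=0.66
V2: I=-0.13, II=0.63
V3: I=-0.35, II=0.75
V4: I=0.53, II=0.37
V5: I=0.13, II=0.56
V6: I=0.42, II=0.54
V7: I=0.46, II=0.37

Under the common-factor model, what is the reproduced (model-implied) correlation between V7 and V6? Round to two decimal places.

0.39

r̂ = Σ λ_i·λ_j across factors = (0.46)(0.42) + (0.37)(0.54)
  = +0.1932 +0.1998 = 0.3930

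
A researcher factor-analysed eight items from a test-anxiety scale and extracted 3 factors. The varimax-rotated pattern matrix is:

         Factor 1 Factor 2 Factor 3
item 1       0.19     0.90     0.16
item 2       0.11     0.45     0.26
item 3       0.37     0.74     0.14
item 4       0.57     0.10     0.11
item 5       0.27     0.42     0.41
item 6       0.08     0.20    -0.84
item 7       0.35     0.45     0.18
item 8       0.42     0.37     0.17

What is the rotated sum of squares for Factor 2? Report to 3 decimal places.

2.126

SS loadings for Factor 2 = 0.90² + 0.45² + 0.74² + 0.10² + 0.42² + 0.20² + 0.45² + 0.37² = 0.8100 + 0.2025 + 0.5476 + 0.0100 + 0.1764 + 0.0400 + 0.2025 + 0.1369 = 2.1259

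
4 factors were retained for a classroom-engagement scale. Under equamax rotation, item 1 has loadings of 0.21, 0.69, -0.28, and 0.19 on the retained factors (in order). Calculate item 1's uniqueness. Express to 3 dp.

h² = 0.21² + 0.69² + (-0.28)² + 0.19² = 0.0441 + 0.4761 + 0.0784 + 0.0361 = 0.6347
Uniqueness u² = 1 − h² = 1 − 0.6347 = 0.3653

0.365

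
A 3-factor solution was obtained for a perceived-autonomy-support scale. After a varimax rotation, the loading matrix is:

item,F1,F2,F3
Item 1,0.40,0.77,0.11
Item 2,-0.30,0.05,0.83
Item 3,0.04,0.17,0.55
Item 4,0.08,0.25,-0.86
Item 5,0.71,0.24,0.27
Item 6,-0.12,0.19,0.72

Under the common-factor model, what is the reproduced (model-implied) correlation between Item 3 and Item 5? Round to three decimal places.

0.218

r̂ = Σ λ_i·λ_j across factors = (0.04)(0.71) + (0.17)(0.24) + (0.55)(0.27)
  = +0.0284 +0.0408 +0.1485 = 0.2177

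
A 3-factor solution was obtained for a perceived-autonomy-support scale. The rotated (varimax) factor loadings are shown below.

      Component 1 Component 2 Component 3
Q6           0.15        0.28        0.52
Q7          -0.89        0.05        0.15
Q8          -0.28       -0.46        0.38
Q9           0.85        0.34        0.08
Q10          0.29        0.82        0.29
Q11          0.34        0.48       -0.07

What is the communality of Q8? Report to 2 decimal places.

0.43

h² = (-0.28)² + (-0.46)² + 0.38² = 0.0784 + 0.2116 + 0.1444 = 0.4344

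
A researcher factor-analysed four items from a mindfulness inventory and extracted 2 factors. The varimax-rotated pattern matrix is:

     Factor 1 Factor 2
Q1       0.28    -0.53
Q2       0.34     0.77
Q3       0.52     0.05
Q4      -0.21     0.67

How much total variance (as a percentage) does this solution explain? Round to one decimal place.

45.8%

Communalities: 0.3593, 0.7085, 0.2729, 0.4930; Σh² = 1.8337.
Total variance with 4 standardized items is 4, so the solution explains 1.8337/4 = 0.4584 = 45.84%.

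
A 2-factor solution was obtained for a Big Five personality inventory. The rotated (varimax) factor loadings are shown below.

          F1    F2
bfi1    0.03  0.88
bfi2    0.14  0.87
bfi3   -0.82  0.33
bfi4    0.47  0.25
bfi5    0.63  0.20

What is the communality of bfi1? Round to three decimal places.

h² = 0.03² + 0.88² = 0.0009 + 0.7744 = 0.7753

0.775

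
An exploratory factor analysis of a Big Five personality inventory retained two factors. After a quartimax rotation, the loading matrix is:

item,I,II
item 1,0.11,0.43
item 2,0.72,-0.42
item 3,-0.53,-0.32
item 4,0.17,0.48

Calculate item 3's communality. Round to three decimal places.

0.383

h² = (-0.53)² + (-0.32)² = 0.2809 + 0.1024 = 0.3833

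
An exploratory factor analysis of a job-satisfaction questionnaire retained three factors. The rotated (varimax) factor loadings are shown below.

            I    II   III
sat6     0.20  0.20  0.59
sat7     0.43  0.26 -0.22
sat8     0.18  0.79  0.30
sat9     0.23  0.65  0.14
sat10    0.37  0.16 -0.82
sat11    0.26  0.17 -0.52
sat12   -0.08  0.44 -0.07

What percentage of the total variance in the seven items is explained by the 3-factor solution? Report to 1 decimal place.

Communalities: 0.4281, 0.3009, 0.7465, 0.4950, 0.8349, 0.3669, 0.2049; Σh² = 3.3772.
Total variance with 7 standardized items is 7, so the solution explains 3.3772/7 = 0.4825 = 48.25%.

48.2%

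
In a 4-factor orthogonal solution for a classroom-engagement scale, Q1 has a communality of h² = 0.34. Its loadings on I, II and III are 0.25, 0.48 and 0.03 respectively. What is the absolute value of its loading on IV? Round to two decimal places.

0.21

Under orthogonal rotation h² = Σλ², so λ_IV² = h² − (0.2938) = 0.34 − 0.2938 = 0.0462.
|λ| = √0.0462 = 0.2149.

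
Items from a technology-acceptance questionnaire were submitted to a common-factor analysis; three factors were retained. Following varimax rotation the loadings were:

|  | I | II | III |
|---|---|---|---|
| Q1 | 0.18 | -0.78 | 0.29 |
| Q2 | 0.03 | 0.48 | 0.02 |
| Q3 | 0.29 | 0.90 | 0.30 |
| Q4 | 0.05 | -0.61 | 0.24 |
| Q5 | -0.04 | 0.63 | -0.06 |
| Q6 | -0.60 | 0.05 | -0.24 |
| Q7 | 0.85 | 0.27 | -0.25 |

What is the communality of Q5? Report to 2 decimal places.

0.40

h² = (-0.04)² + 0.63² + (-0.06)² = 0.0016 + 0.3969 + 0.0036 = 0.4021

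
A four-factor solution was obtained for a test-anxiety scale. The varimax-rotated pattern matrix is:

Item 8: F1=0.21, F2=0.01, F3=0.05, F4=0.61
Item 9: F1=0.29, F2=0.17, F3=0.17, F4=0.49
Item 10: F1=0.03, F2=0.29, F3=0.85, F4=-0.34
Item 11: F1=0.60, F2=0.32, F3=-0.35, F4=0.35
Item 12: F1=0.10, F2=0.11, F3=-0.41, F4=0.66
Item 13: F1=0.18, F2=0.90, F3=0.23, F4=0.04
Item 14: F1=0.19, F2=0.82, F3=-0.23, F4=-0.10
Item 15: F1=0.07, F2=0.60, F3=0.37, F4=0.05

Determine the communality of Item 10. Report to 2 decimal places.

0.92

h² = 0.03² + 0.29² + 0.85² + (-0.34)² = 0.0009 + 0.0841 + 0.7225 + 0.1156 = 0.9231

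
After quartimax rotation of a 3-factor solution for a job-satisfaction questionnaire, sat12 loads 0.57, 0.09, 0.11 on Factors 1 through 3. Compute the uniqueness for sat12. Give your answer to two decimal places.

h² = 0.57² + 0.09² + 0.11² = 0.3249 + 0.0081 + 0.0121 = 0.3451
Uniqueness u² = 1 − h² = 1 − 0.3451 = 0.6549

0.65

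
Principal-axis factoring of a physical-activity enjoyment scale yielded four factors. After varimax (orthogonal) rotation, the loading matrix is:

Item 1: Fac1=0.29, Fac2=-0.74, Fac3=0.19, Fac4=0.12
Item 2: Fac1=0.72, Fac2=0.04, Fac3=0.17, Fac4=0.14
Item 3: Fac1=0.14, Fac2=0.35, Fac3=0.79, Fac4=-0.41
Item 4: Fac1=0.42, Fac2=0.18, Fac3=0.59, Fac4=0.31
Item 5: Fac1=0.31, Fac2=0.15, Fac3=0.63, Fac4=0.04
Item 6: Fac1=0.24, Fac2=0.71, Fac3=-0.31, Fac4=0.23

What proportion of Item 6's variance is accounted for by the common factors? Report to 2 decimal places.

0.71

h² = 0.24² + 0.71² + (-0.31)² + 0.23² = 0.0576 + 0.5041 + 0.0961 + 0.0529 = 0.7107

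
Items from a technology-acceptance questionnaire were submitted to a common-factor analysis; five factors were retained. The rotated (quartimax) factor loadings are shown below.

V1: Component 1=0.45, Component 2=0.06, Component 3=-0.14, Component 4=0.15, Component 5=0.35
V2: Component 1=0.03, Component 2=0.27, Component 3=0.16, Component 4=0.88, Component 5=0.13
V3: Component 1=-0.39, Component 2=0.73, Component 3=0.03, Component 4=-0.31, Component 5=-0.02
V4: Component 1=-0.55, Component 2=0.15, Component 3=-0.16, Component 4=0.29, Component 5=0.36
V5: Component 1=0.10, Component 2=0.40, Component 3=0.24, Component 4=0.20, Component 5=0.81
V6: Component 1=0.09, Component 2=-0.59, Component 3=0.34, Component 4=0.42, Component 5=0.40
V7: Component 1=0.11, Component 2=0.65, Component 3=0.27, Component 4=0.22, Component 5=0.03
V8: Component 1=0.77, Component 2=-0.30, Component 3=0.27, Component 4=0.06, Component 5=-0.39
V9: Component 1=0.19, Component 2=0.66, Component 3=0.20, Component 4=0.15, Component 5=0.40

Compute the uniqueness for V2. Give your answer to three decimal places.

0.109

h² = 0.03² + 0.27² + 0.16² + 0.88² + 0.13² = 0.0009 + 0.0729 + 0.0256 + 0.7744 + 0.0169 = 0.8907
Uniqueness u² = 1 − h² = 1 − 0.8907 = 0.1093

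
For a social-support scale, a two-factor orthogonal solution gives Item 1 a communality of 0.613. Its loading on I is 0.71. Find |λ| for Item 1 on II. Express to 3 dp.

0.330

Under orthogonal rotation h² = Σλ², so λ_II² = h² − (0.5041) = 0.613 − 0.5041 = 0.1089.
|λ| = √0.1089 = 0.3300.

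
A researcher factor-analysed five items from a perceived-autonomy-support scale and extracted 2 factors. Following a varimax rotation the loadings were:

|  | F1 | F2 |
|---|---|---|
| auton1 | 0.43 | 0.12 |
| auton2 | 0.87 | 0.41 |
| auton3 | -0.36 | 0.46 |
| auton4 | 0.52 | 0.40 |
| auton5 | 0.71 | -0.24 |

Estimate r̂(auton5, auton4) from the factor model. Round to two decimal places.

r̂ = Σ λ_i·λ_j across factors = (0.71)(0.52) + (-0.24)(0.40)
  = +0.3692 -0.0960 = 0.2732

0.27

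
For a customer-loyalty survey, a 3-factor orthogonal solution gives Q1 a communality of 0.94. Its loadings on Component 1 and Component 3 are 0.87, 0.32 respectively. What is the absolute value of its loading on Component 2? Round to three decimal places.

0.284

Under orthogonal rotation h² = Σλ², so λ_Component 2² = h² − (0.8593) = 0.94 − 0.8593 = 0.0807.
|λ| = √0.0807 = 0.2841.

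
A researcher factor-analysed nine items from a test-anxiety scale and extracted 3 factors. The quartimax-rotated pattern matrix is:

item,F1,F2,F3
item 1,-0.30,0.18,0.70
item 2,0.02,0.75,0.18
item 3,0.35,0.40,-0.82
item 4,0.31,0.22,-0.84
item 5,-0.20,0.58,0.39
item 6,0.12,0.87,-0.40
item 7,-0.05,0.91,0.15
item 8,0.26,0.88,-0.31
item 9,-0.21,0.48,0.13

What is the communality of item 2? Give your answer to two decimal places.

h² = 0.02² + 0.75² + 0.18² = 0.0004 + 0.5625 + 0.0324 = 0.5953

0.60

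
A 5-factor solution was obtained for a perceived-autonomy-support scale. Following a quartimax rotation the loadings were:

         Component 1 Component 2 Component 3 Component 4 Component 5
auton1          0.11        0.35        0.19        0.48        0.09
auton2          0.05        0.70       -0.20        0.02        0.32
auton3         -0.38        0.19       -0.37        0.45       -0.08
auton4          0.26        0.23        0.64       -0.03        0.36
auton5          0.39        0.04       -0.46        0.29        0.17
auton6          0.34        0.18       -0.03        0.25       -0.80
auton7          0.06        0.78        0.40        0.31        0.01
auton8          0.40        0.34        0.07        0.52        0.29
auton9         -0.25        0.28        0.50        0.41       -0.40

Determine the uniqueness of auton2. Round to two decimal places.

h² = 0.05² + 0.70² + (-0.20)² + 0.02² + 0.32² = 0.0025 + 0.4900 + 0.0400 + 0.0004 + 0.1024 = 0.6353
Uniqueness u² = 1 − h² = 1 − 0.6353 = 0.3647

0.36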